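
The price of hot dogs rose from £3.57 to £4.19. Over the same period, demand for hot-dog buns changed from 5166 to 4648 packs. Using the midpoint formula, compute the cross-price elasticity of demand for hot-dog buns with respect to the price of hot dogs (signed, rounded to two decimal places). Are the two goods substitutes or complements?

-0.66; complements

%ΔQ_{hot-dog buns} = (4648 − 5166)/avg = -518/4907 = -0.105563…
%ΔP_{hot dogs} = (4.19 − 3.57)/avg = 0.62/3.88 = 0.159793…
E_cross = (-518/4907) / (0.62/3.88) = -0.6606…
E_cross < 0 ⇒ the goods are complements.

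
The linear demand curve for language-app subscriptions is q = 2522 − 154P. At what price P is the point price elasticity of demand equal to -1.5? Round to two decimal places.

9.83

Ed = −154P/(2522 − 154P). Set this equal to -1.5:
154P = 1.5·(2522 − 154P) ⇒ 154P(1 + 1.5) = 1.5·2522
P = 1.5·2522 / (154·2.5) = 9.8259…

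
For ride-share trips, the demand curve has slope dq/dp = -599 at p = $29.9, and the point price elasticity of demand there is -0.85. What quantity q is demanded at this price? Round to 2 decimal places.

Ed = (dq/dp)·(p/q) ⇒ q = (dq/dp)·p/Ed = (-599)·29.9/(-0.85) = 21070.7058…

21070.71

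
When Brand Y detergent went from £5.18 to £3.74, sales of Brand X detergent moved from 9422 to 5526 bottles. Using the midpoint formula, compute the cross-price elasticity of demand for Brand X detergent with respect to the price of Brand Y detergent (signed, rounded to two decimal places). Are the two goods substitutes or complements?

%ΔQ_{Brand X detergent} = (5526 − 9422)/avg = -3896/7474 = -0.521273…
%ΔP_{Brand Y detergent} = (3.74 − 5.18)/avg = -1.44/4.46 = -0.322869…
E_cross = (-3896/7474) / (-1.44/4.46) = 1.6145…
E_cross > 0 ⇒ the goods are substitutes.

1.61; substitutes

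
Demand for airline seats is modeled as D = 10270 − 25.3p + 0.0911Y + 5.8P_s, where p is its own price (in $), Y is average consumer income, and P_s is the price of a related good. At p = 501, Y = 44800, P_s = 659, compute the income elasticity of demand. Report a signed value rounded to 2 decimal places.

0.74

At the given values, D = 10270 − 25.3(501) + 0.0911(44800) + 5.8(659) = 5498.18.
∂D/∂Y = 0.0911.
E = (0.0911) × (44800/5498.18) = 0.7422…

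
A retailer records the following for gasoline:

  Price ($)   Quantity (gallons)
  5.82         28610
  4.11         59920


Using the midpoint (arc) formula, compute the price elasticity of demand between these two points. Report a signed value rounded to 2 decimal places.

-2.05

%ΔQ = (59920 − 28610) / [(28610 + 59920)/2] = 31310/44265 = 0.707330…
%ΔP = (4.11 − 5.82) / [(5.82 + 4.11)/2] = -1.71/4.965 = -0.344410…
Arc Ed = %ΔQ / %ΔP = (31310/44265) / (-1.71/4.965) = -2.0537…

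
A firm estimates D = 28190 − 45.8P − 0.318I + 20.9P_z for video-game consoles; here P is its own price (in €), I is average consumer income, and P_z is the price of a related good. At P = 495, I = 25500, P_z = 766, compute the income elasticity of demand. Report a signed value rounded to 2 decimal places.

-0.60

At the given values, D = 28190 − 45.8(495) − 0.318(25500) + 20.9(766) = 13419.4.
∂D/∂I = -0.318.
E = (-0.318) × (25500/13419.4) = -0.6042…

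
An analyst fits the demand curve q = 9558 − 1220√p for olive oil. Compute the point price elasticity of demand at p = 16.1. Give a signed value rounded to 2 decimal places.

dq/dp = −1220/(2√p) = -152.026. At p = 16.1, q = 4662.77.
Ed = (dq/dp)·(p/q) = (-152.026) × (16.1/4662.77) = -0.5249…

-0.52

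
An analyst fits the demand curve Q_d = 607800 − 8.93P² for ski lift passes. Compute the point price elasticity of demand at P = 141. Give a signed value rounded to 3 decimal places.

-0.825

dQ_d/dP = −2·8.93·P = -2518.26. At P = 141, Q_d = 430262.67.
Ed = (dQ_d/dP)·(P/Q_d) = (-2518.26) × (141/430262.67) = -0.82525…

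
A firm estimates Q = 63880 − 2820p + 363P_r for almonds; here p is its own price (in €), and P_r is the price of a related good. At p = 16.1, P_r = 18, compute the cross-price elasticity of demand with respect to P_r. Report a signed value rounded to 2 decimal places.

At the given values, Q = 63880 − 2820(16.1) + 363(18) = 25012.
∂Q/∂P_r = 363.
E = (363) × (18/25012) = 0.2612…

0.26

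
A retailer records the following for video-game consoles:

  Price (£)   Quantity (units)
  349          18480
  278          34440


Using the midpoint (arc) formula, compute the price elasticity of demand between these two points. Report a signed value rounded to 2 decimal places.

%ΔQ = (34440 − 18480) / [(18480 + 34440)/2] = 15960/26460 = 0.603174…
%ΔP = (278 − 349) / [(349 + 278)/2] = -71/313.5 = -0.226475…
Arc Ed = %ΔQ / %ΔP = (15960/26460) / (-71/313.5) = -2.6633…

-2.66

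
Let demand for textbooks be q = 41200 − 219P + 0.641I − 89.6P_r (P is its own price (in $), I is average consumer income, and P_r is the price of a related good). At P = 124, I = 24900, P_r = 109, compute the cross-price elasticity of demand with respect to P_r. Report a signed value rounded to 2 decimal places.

At the given values, q = 41200 − 219(124) + 0.641(24900) − 89.6(109) = 20238.5.
∂q/∂P_r = -89.6.
E = (-89.6) × (109/20238.5) = -0.4825…

-0.48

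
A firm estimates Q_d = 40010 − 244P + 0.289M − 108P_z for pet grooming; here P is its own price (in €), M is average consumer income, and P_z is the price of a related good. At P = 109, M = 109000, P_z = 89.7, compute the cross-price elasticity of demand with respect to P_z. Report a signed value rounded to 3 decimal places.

-0.275

At the given values, Q_d = 40010 − 244(109) + 0.289(109000) − 108(89.7) = 35227.4.
∂Q_d/∂P_z = -108.
E = (-108) × (89.7/35227.4) = -0.27500…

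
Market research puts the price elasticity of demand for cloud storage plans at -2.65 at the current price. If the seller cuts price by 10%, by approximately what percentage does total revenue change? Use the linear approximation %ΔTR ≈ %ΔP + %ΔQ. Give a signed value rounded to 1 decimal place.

+16.5%

%ΔQ ≈ Ed × %ΔP = (-2.65) × (-10%) = +26.5000%
%ΔTR ≈ %ΔP + %ΔQ = (-10%) + (+26.5000%) = +16.5000%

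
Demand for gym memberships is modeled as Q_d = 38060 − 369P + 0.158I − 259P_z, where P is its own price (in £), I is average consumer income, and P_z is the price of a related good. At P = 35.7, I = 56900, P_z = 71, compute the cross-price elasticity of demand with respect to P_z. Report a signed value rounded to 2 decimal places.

-1.19

At the given values, Q_d = 38060 − 369(35.7) + 0.158(56900) − 259(71) = 15487.9.
∂Q_d/∂P_z = -259.
E = (-259) × (71/15487.9) = -1.1873…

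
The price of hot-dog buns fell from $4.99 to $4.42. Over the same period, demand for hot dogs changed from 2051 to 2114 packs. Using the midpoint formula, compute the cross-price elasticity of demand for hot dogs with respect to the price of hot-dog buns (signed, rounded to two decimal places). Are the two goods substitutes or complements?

%ΔQ_{hot dogs} = (2114 − 2051)/avg = 63/2082.5 = 0.030252…
%ΔP_{hot-dog buns} = (4.42 − 4.99)/avg = -0.57/4.705 = -0.121147…
E_cross = (63/2082.5) / (-0.57/4.705) = -0.2497…
E_cross < 0 ⇒ the goods are complements.

-0.25; complements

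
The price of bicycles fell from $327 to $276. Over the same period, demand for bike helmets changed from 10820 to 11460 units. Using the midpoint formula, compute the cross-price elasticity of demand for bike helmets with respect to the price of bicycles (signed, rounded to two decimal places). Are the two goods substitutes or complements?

%ΔQ_{bike helmets} = (11460 − 10820)/avg = 640/11140 = 0.057450…
%ΔP_{bicycles} = (276 − 327)/avg = -51/301.5 = -0.169154…
E_cross = (640/11140) / (-51/301.5) = -0.3396…
E_cross < 0 ⇒ the goods are complements.

-0.34; complements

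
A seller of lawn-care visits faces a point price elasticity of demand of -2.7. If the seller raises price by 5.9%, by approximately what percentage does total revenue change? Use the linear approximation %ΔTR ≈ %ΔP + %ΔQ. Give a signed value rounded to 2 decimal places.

-10.03%

%ΔQ ≈ Ed × %ΔP = (-2.7) × (+5.9%) = -15.9300%
%ΔTR ≈ %ΔP + %ΔQ = (+5.9%) + (-15.9300%) = -10.0300%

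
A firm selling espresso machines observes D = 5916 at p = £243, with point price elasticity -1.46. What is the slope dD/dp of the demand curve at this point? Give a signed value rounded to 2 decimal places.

Ed = (dD/dp)·(p/D) ⇒ dD/dp = Ed·D/p = (-1.46)·5916/243 = -35.5446…

-35.54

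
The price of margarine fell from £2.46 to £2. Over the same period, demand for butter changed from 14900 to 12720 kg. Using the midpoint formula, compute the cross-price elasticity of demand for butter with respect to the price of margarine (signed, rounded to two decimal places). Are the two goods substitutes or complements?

0.77; substitutes

%ΔQ_{butter} = (12720 − 14900)/avg = -2180/13810 = -0.157856…
%ΔP_{margarine} = (2 − 2.46)/avg = -0.46/2.23 = -0.206278…
E_cross = (-2180/13810) / (-0.46/2.23) = 0.7652…
E_cross > 0 ⇒ the goods are substitutes.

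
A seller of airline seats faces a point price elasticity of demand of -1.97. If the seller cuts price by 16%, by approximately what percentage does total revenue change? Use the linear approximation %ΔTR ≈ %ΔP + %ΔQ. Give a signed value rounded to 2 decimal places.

%ΔQ ≈ Ed × %ΔP = (-1.97) × (-16%) = +31.5200%
%ΔTR ≈ %ΔP + %ΔQ = (-16%) + (+31.5200%) = +15.5200%

+15.52%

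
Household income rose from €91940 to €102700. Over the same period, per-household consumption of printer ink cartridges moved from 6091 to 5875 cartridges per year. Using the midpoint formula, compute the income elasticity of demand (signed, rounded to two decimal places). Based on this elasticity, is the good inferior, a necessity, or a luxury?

%ΔQ = (5875 − 6091)/[( 6091 + 5875)/2] = -216/5983 = -0.036102…
%ΔIncome = (102700 − 91940)/[( 91940 + 102700)/2] = 10760/97320 = 0.110563…
E_income = (-216/5983) / (10760/97320) = -0.3265…
E_income < 0 ⇒ inferior good.

-0.33; inferior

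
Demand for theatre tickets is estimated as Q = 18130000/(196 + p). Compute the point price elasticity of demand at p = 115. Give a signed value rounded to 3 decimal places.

dQ/dp = −18130000/(196 + p)² = -187.446. At p = 115, Q = 58295.8.
Ed = (dQ/dp)·(p/Q) = (-187.446) × (115/58295.8) = -0.36977…

-0.370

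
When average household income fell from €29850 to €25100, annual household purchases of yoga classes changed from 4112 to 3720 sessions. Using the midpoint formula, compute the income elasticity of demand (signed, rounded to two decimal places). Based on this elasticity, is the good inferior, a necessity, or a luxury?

%ΔQ = (3720 − 4112)/[( 4112 + 3720)/2] = -392/3916 = -0.100102…
%ΔIncome = (25100 − 29850)/[( 29850 + 25100)/2] = -4750/27475 = -0.172884…
E_income = (-392/3916) / (-4750/27475) = 0.5790…
0 < E_income < 1 ⇒ normal good, necessity.

0.58; necessity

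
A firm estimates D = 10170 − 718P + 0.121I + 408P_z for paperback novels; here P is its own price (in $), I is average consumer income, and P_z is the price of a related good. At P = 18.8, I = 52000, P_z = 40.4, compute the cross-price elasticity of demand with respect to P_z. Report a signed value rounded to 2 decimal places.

0.85

At the given values, D = 10170 − 718(18.8) + 0.121(52000) + 408(40.4) = 19446.8.
∂D/∂P_z = 408.
E = (408) × (40.4/19446.8) = 0.8476…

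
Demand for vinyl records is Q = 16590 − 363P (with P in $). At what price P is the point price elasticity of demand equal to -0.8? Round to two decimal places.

20.31

Ed = −363P/(16590 − 363P). Set this equal to -0.8:
363P = 0.8·(16590 − 363P) ⇒ 363P(1 + 0.8) = 0.8·16590
P = 0.8·16590 / (363·1.8) = 20.3122…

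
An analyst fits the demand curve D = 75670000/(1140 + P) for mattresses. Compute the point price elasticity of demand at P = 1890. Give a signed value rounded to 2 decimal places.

dD/dP = −75670000/(1140 + P)² = -8.24211. At P = 1890, D = 24973.6.
Ed = (dD/dP)·(P/D) = (-8.24211) × (1890/24973.6) = -0.6237…

-0.62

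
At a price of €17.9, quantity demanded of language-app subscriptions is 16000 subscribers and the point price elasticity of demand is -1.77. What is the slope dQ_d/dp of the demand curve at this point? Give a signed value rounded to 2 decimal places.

Ed = (dQ_d/dp)·(p/Q_d) ⇒ dQ_d/dp = Ed·Q_d/p = (-1.77)·16000/17.9 = -1582.1229…

-1582.12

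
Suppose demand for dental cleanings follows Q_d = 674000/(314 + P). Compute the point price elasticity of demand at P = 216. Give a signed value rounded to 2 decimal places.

dQ_d/dP = −674000/(314 + P)² = -2.39943. At P = 216, Q_d = 1271.7.
Ed = (dQ_d/dP)·(P/Q_d) = (-2.39943) × (216/1271.7) = -0.4075…

-0.41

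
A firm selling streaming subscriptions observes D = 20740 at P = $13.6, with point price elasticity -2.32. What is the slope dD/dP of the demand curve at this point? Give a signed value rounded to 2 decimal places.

-3538.00

Ed = (dD/dP)·(P/D) ⇒ dD/dP = Ed·D/P = (-2.32)·20740/13.6 = -3538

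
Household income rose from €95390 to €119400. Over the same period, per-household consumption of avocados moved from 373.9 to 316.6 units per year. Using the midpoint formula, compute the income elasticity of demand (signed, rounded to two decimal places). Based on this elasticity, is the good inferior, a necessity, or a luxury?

-0.74; inferior

%ΔQ = (316.6 − 373.9)/[( 373.9 + 316.6)/2] = -57.3/345.25 = -0.165966…
%ΔIncome = (119400 − 95390)/[( 95390 + 119400)/2] = 24010/107395 = 0.223567…
E_income = (-57.3/345.25) / (24010/107395) = -0.7423…
E_income < 0 ⇒ inferior good.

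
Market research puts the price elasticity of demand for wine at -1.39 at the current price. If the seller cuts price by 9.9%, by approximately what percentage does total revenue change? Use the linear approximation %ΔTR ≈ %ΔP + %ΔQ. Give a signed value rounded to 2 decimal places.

%ΔQ ≈ Ed × %ΔP = (-1.39) × (-9.9%) = +13.7610%
%ΔTR ≈ %ΔP + %ΔQ = (-9.9%) + (+13.7610%) = +3.8610%

+3.86%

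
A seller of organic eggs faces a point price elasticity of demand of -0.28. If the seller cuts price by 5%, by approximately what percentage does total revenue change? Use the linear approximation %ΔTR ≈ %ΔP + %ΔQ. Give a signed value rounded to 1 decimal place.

-3.6%

%ΔQ ≈ Ed × %ΔP = (-0.28) × (-5%) = +1.4000%
%ΔTR ≈ %ΔP + %ΔQ = (-5%) + (+1.4000%) = -3.6000%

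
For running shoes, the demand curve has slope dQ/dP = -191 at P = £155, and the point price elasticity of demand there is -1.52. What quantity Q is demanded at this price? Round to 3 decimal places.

19476.974

Ed = (dQ/dP)·(P/Q) ⇒ Q = (dQ/dP)·P/Ed = (-191)·155/(-1.52) = 19476.97368…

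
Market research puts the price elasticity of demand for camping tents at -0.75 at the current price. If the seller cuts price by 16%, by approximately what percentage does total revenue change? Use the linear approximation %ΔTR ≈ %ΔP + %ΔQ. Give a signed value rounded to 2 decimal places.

-4.00%

%ΔQ ≈ Ed × %ΔP = (-0.75) × (-16%) = +12.0000%
%ΔTR ≈ %ΔP + %ΔQ = (-16%) + (+12.0000%) = -4.0000%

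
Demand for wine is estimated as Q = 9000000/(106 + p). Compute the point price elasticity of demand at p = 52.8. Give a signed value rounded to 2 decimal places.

-0.33

dQ/dp = −9000000/(106 + p)² = -356.896. At p = 52.8, Q = 56675.1.
Ed = (dQ/dp)·(p/Q) = (-356.896) × (52.8/56675.1) = -0.3324…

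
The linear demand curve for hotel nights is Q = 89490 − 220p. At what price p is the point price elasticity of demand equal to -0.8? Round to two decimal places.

Ed = −220p/(89490 − 220p). Set this equal to -0.8:
220p = 0.8·(89490 − 220p) ⇒ 220p(1 + 0.8) = 0.8·89490
p = 0.8·89490 / (220·1.8) = 180.7878…

180.79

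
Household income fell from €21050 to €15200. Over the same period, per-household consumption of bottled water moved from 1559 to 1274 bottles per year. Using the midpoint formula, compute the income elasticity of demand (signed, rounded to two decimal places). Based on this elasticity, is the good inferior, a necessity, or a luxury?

0.62; necessity

%ΔQ = (1274 − 1559)/[( 1559 + 1274)/2] = -285/1416.5 = -0.201200…
%ΔIncome = (15200 − 21050)/[( 21050 + 15200)/2] = -5850/18125 = -0.322758…
E_income = (-285/1416.5) / (-5850/18125) = 0.6233…
0 < E_income < 1 ⇒ normal good, necessity.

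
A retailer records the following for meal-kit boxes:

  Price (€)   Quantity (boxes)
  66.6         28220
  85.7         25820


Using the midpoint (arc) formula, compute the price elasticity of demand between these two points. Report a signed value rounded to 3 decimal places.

%ΔQ = (25820 − 28220) / [(28220 + 25820)/2] = -2400/27020 = -0.088823…
%ΔP = (85.7 − 66.6) / [(66.6 + 85.7)/2] = 19.1/76.15 = 0.250820…
Arc Ed = %ΔQ / %ΔP = (-2400/27020) / (19.1/76.15) = -0.35412…

-0.354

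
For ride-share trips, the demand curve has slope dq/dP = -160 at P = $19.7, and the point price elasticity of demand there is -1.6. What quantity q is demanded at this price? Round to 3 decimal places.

Ed = (dq/dP)·(P/q) ⇒ q = (dq/dP)·P/Ed = (-160)·19.7/(-1.6) = 1970

1970.000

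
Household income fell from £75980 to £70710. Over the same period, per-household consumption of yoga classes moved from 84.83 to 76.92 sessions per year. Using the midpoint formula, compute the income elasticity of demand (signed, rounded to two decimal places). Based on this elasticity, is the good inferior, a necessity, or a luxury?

1.36; luxury

%ΔQ = (76.92 − 84.83)/[( 84.83 + 76.92)/2] = -7.91/80.875 = -0.097805…
%ΔIncome = (70710 − 75980)/[( 75980 + 70710)/2] = -5270/73345 = -0.071852…
E_income = (-7.91/80.875) / (-5270/73345) = 1.3612…
E_income > 1 ⇒ normal good, luxury.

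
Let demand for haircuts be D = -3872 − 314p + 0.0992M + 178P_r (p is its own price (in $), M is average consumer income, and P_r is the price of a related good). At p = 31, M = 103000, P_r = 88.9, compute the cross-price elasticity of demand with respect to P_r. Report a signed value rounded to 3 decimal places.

At the given values, D = -3872 − 314(31) + 0.0992(103000) + 178(88.9) = 12435.8.
∂D/∂P_r = 178.
E = (178) × (88.9/12435.8) = 1.27247…

1.272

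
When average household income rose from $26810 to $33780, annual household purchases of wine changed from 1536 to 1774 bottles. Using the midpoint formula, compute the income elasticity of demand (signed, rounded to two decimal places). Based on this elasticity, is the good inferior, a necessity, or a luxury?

%ΔQ = (1774 − 1536)/[( 1536 + 1774)/2] = 238/1655 = 0.143806…
%ΔIncome = (33780 − 26810)/[( 26810 + 33780)/2] = 6970/30295 = 0.230070…
E_income = (238/1655) / (6970/30295) = 0.6250…
0 < E_income < 1 ⇒ normal good, necessity.

0.63; necessity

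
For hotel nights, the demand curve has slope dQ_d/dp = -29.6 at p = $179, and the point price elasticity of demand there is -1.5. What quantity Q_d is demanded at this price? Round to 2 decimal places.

Ed = (dQ_d/dp)·(p/Q_d) ⇒ Q_d = (dQ_d/dp)·p/Ed = (-29.6)·179/(-1.5) = 3532.2666…

3532.27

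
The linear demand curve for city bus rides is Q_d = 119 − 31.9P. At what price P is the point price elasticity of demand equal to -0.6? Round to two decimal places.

1.40

Ed = −31.9P/(119 − 31.9P). Set this equal to -0.6:
31.9P = 0.6·(119 − 31.9P) ⇒ 31.9P(1 + 0.6) = 0.6·119
P = 0.6·119 / (31.9·1.6) = 1.3989…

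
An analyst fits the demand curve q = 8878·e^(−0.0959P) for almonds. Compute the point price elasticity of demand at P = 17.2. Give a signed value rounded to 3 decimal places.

-1.649

dq/dP = −0.0959·q = -163.596. At P = 17.2, q = 1705.91.
Ed = (dq/dP)·(P/q) = (-163.596) × (17.2/1705.91) = -1.64948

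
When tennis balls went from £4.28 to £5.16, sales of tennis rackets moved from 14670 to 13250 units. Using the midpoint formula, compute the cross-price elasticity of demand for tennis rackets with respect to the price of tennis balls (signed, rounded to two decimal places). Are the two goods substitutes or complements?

-0.55; complements

%ΔQ_{tennis rackets} = (13250 − 14670)/avg = -1420/13960 = -0.101719…
%ΔP_{tennis balls} = (5.16 − 4.28)/avg = 0.88/4.72 = 0.186440…
E_cross = (-1420/13960) / (0.88/4.72) = -0.5455…
E_cross < 0 ⇒ the goods are complements.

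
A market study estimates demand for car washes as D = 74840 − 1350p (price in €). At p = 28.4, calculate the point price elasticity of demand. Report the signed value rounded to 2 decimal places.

dD/dp = −1350. At p = 28.4, D = 74840 − 1350(28.4) = 36500.
Ed = (dD/dp)·(p/D) = −1350 × (28.4/36500) = -1.0504…

-1.05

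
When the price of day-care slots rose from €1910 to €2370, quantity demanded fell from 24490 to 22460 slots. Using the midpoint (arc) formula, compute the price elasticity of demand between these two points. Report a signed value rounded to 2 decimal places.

%ΔQ = (22460 − 24490) / [(24490 + 22460)/2] = -2030/23475 = -0.086474…
%ΔP = (2370 − 1910) / [(1910 + 2370)/2] = 460/2140 = 0.214953…
Arc Ed = %ΔQ / %ΔP = (-2030/23475) / (460/2140) = -0.4022…

-0.40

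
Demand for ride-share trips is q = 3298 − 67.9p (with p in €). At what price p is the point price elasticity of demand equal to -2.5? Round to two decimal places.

34.69

Ed = −67.9p/(3298 − 67.9p). Set this equal to -2.5:
67.9p = 2.5·(3298 − 67.9p) ⇒ 67.9p(1 + 2.5) = 2.5·3298
p = 2.5·3298 / (67.9·3.5) = 34.6938…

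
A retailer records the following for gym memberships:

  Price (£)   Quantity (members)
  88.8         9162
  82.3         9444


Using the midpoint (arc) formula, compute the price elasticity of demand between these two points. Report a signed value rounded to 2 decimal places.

%ΔQ = (9444 − 9162) / [(9162 + 9444)/2] = 282/9303 = 0.030312…
%ΔP = (82.3 − 88.8) / [(88.8 + 82.3)/2] = -6.5/85.55 = -0.075978…
Arc Ed = %ΔQ / %ΔP = (282/9303) / (-6.5/85.55) = -0.3989…

-0.40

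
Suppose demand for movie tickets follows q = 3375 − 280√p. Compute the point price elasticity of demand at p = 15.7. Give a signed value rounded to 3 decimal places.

-0.245

dq/dp = −280/(2√p) = -35.3328. At p = 15.7, q = 2265.55.
Ed = (dq/dp)·(p/q) = (-35.3328) × (15.7/2265.55) = -0.24485…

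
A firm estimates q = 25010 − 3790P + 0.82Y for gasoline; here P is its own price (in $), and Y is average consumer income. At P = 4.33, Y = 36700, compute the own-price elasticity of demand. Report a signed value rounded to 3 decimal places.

At the given values, q = 25010 − 3790(4.33) + 0.82(36700) = 38693.3.
∂q/∂P = −3790.
E = (-3790) × (4.33/38693.3) = -0.42412…

-0.424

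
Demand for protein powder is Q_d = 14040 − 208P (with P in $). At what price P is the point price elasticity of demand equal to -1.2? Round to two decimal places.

Ed = −208P/(14040 − 208P). Set this equal to -1.2:
208P = 1.2·(14040 − 208P) ⇒ 208P(1 + 1.2) = 1.2·14040
P = 1.2·14040 / (208·2.2) = 36.8181…

36.82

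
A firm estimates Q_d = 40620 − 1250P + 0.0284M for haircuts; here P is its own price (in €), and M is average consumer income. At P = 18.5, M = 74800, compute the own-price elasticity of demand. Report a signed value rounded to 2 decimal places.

-1.18

At the given values, Q_d = 40620 − 1250(18.5) + 0.0284(74800) = 19619.32.
∂Q_d/∂P = −1250.
E = (-1250) × (18.5/19619.32) = -1.1786…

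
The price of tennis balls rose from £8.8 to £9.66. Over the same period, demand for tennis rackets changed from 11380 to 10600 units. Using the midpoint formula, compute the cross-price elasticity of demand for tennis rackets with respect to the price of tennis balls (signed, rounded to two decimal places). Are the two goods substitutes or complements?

%ΔQ_{tennis rackets} = (10600 − 11380)/avg = -780/10990 = -0.070973…
%ΔP_{tennis balls} = (9.66 − 8.8)/avg = 0.86/9.23 = 0.093174…
E_cross = (-780/10990) / (0.86/9.23) = -0.7617…
E_cross < 0 ⇒ the goods are complements.

-0.76; complements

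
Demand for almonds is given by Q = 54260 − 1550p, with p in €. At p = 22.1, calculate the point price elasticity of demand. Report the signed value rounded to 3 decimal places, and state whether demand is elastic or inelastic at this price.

-1.712; elastic

dQ/dp = −1550. At p = 22.1, Q = 54260 − 1550(22.1) = 20005.
Ed = (dQ/dp)·(p/Q) = −1550 × (22.1/20005) = -1.71232…
|Ed| = 1.712 > 1, so demand is elastic.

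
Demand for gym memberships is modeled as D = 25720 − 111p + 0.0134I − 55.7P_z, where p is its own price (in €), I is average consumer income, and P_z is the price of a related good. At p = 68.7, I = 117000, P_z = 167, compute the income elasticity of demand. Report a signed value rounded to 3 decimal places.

At the given values, D = 25720 − 111(68.7) + 0.0134(117000) − 55.7(167) = 10360.2.
∂D/∂I = 0.0134.
E = (0.0134) × (117000/10360.2) = 0.15132…

0.151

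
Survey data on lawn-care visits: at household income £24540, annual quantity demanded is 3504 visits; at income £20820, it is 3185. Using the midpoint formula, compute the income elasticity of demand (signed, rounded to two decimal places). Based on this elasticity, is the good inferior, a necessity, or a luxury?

0.58; necessity

%ΔQ = (3185 − 3504)/[( 3504 + 3185)/2] = -319/3344.5 = -0.095380…
%ΔIncome = (20820 − 24540)/[( 24540 + 20820)/2] = -3720/22680 = -0.164021…
E_income = (-319/3344.5) / (-3720/22680) = 0.5815…
0 < E_income < 1 ⇒ normal good, necessity.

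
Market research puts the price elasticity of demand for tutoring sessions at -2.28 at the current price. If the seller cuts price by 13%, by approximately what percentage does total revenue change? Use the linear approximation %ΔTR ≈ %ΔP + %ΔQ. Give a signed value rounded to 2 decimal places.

+16.64%

%ΔQ ≈ Ed × %ΔP = (-2.28) × (-13%) = +29.6400%
%ΔTR ≈ %ΔP + %ΔQ = (-13%) + (+29.6400%) = +16.6400%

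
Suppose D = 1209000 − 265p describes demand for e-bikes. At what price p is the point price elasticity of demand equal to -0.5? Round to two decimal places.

Ed = −265p/(1209000 − 265p). Set this equal to -0.5:
265p = 0.5·(1209000 − 265p) ⇒ 265p(1 + 0.5) = 0.5·1209000
p = 0.5·1209000 / (265·1.5) = 1520.7547…

1520.75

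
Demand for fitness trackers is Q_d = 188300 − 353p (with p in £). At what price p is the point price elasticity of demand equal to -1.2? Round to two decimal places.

290.96

Ed = −353p/(188300 − 353p). Set this equal to -1.2:
353p = 1.2·(188300 − 353p) ⇒ 353p(1 + 1.2) = 1.2·188300
p = 1.2·188300 / (353·2.2) = 290.9605…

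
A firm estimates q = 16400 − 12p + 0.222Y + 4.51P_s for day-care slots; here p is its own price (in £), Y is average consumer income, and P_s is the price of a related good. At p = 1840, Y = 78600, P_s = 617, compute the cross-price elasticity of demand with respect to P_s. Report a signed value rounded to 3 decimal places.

0.191

At the given values, q = 16400 − 12(1840) + 0.222(78600) + 4.51(617) = 14551.87.
∂q/∂P_s = 4.51.
E = (4.51) × (617/14551.87) = 0.19122…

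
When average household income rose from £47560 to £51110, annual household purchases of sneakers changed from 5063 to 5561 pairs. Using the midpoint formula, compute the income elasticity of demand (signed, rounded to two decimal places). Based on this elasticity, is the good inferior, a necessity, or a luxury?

%ΔQ = (5561 − 5063)/[( 5063 + 5561)/2] = 498/5312 = 0.09375
%ΔIncome = (51110 − 47560)/[( 47560 + 51110)/2] = 3550/49335 = 0.071957…
E_income = (498/5312) / (3550/49335) = 1.3028…
E_income > 1 ⇒ normal good, luxury.

1.30; luxury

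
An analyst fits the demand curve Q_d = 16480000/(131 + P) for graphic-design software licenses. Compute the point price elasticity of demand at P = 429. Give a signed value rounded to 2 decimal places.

-0.77

dQ_d/dP = −16480000/(131 + P)² = -52.551. At P = 429, Q_d = 29428.6.
Ed = (dQ_d/dP)·(P/Q_d) = (-52.551) × (429/29428.6) = -0.7660…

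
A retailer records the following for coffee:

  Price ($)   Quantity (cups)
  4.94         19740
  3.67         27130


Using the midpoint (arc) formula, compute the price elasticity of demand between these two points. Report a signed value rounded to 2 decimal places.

-1.07

%ΔQ = (27130 − 19740) / [(19740 + 27130)/2] = 7390/23435 = 0.315340…
%ΔP = (3.67 − 4.94) / [(4.94 + 3.67)/2] = -1.27/4.305 = -0.295005…
Arc Ed = %ΔQ / %ΔP = (7390/23435) / (-1.27/4.305) = -1.0689…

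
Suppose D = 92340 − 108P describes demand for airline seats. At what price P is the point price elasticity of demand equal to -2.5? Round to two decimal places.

610.71

Ed = −108P/(92340 − 108P). Set this equal to -2.5:
108P = 2.5·(92340 − 108P) ⇒ 108P(1 + 2.5) = 2.5·92340
P = 2.5·92340 / (108·3.5) = 610.7142…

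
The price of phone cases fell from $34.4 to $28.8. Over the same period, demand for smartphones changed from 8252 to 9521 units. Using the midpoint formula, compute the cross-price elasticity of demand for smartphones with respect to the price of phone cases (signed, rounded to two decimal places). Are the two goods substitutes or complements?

%ΔQ_{smartphones} = (9521 − 8252)/avg = 1269/8886.5 = 0.142800…
%ΔP_{phone cases} = (28.8 − 34.4)/avg = -5.6/31.6 = -0.177215…
E_cross = (1269/8886.5) / (-5.6/31.6) = -0.8058…
E_cross < 0 ⇒ the goods are complements.

-0.81; complements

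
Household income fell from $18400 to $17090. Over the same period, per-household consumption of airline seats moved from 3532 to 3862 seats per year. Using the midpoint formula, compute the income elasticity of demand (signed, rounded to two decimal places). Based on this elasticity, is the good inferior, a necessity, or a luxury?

-1.21; inferior

%ΔQ = (3862 − 3532)/[( 3532 + 3862)/2] = 330/3697 = 0.089261…
%ΔIncome = (17090 − 18400)/[( 18400 + 17090)/2] = -1310/17745 = -0.073823…
E_income = (330/3697) / (-1310/17745) = -1.2091…
E_income < 0 ⇒ inferior good.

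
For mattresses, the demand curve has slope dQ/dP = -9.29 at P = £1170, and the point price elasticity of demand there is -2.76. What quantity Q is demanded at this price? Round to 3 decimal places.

3938.152

Ed = (dQ/dP)·(P/Q) ⇒ Q = (dQ/dP)·P/Ed = (-9.29)·1170/(-2.76) = 3938.15217…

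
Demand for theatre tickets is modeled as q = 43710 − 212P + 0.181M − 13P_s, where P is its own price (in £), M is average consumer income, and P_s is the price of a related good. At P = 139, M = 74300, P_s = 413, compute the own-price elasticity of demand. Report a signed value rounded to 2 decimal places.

-1.32

At the given values, q = 43710 − 212(139) + 0.181(74300) − 13(413) = 22321.3.
∂q/∂P = −212.
E = (-212) × (139/22321.3) = -1.3201…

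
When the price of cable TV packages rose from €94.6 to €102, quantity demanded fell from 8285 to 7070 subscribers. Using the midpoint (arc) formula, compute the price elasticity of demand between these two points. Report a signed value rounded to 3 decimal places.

%ΔQ = (7070 − 8285) / [(8285 + 7070)/2] = -1215/7677.5 = -0.158254…
%ΔP = (102 − 94.6) / [(94.6 + 102)/2] = 7.4/98.3 = 0.075279…
Arc Ed = %ΔQ / %ΔP = (-1215/7677.5) / (7.4/98.3) = -2.10222…

-2.102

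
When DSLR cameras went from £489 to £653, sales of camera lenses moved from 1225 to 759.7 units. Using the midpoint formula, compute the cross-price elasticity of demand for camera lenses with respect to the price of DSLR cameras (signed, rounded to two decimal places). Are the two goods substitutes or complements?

-1.63; complements

%ΔQ_{camera lenses} = (759.7 − 1225)/avg = -465.3/992.35 = -0.468886…
%ΔP_{DSLR cameras} = (653 − 489)/avg = 164/571 = 0.287215…
E_cross = (-465.3/992.35) / (164/571) = -1.6325…
E_cross < 0 ⇒ the goods are complements.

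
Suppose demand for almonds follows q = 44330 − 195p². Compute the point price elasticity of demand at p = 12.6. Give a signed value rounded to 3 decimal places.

dq/dp = −2·195·p = -4914. At p = 12.6, q = 13371.8.
Ed = (dq/dp)·(p/q) = (-4914) × (12.6/13371.8) = -4.63037…

-4.630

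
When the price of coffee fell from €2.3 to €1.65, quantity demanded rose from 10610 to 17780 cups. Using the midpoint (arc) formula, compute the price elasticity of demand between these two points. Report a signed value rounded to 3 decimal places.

%ΔQ = (17780 − 10610) / [(10610 + 17780)/2] = 7170/14195 = 0.505107…
%ΔP = (1.65 − 2.3) / [(2.3 + 1.65)/2] = -0.65/1.975 = -0.329113…
Arc Ed = %ΔQ / %ΔP = (7170/14195) / (-0.65/1.975) = -1.53474…

-1.535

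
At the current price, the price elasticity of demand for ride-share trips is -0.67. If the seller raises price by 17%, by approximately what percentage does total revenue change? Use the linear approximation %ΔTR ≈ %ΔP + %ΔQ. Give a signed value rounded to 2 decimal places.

%ΔQ ≈ Ed × %ΔP = (-0.67) × (+17%) = -11.3900%
%ΔTR ≈ %ΔP + %ΔQ = (+17%) + (-11.3900%) = +5.6100%

+5.61%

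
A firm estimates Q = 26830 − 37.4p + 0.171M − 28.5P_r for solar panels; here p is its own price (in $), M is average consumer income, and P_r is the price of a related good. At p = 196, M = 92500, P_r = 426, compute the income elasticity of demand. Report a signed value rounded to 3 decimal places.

At the given values, Q = 26830 − 37.4(196) + 0.171(92500) − 28.5(426) = 23176.1.
∂Q/∂M = 0.171.
E = (0.171) × (92500/23176.1) = 0.68249…

0.682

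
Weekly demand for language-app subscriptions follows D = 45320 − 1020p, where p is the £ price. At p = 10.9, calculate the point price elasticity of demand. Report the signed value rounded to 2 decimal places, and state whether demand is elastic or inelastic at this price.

dD/dp = −1020. At p = 10.9, D = 45320 − 1020(10.9) = 34202.
Ed = (dD/dp)·(p/D) = −1020 × (10.9/34202) = -0.3250…
|Ed| = 0.33 < 1, so demand is inelastic.

-0.33; inelastic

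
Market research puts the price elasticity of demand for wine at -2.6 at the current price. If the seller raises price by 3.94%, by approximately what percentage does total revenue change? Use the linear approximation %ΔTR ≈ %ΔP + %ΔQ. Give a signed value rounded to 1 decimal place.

-6.3%

%ΔQ ≈ Ed × %ΔP = (-2.6) × (+3.94%) = -10.2440%
%ΔTR ≈ %ΔP + %ΔQ = (+3.94%) + (-10.2440%) = -6.3040%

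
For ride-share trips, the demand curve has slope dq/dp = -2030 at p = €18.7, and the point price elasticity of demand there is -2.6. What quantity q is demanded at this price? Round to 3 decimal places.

14600.385

Ed = (dq/dp)·(p/q) ⇒ q = (dq/dp)·p/Ed = (-2030)·18.7/(-2.6) = 14600.38461…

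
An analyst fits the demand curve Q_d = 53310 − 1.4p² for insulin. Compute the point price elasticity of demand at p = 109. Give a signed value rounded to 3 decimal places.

dQ_d/dp = −2·1.4·p = -305.2. At p = 109, Q_d = 36676.6.
Ed = (dQ_d/dp)·(p/Q_d) = (-305.2) × (109/36676.6) = -0.90703…

-0.907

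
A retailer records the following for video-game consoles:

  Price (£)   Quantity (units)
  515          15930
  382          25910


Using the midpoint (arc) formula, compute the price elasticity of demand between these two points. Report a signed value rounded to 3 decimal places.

%ΔQ = (25910 − 15930) / [(15930 + 25910)/2] = 9980/20920 = 0.477055…
%ΔP = (382 − 515) / [(515 + 382)/2] = -133/448.5 = -0.296544…
Arc Ed = %ΔQ / %ΔP = (9980/20920) / (-133/448.5) = -1.60871…

-1.609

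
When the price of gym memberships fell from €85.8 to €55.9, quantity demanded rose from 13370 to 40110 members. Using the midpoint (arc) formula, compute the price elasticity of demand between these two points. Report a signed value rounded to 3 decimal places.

-2.370

%ΔQ = (40110 − 13370) / [(13370 + 40110)/2] = 26740/26740 = 1
%ΔP = (55.9 − 85.8) / [(85.8 + 55.9)/2] = -29.9/70.85 = -0.422018…
Arc Ed = %ΔQ / %ΔP = (26740/26740) / (-29.9/70.85) = -2.36956…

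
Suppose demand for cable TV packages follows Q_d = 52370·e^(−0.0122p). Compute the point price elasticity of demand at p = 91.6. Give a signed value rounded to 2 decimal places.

dQ_d/dp = −0.0122·Q_d = -208.982. At p = 91.6, Q_d = 17129.7.
Ed = (dQ_d/dp)·(p/Q_d) = (-208.982) × (91.6/17129.7) = -1.1175…

-1.12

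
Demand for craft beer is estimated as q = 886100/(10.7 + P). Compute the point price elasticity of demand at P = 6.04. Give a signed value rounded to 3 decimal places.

dq/dP = −886100/(10.7 + P)² = -3162.07. At P = 6.04, q = 52933.1.
Ed = (dq/dP)·(P/q) = (-3162.07) × (6.04/52933.1) = -0.36081…

-0.361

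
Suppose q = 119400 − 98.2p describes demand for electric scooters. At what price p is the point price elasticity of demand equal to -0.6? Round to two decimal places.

Ed = −98.2p/(119400 − 98.2p). Set this equal to -0.6:
98.2p = 0.6·(119400 − 98.2p) ⇒ 98.2p(1 + 0.6) = 0.6·119400
p = 0.6·119400 / (98.2·1.6) = 455.9572…

455.96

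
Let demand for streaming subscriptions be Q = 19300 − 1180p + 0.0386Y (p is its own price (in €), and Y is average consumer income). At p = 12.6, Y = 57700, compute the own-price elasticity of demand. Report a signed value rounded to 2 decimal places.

-2.23

At the given values, Q = 19300 − 1180(12.6) + 0.0386(57700) = 6659.22.
∂Q/∂p = −1180.
E = (-1180) × (12.6/6659.22) = -2.2326…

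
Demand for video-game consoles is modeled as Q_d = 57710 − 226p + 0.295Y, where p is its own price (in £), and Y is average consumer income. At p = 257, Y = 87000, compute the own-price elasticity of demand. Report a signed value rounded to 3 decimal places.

At the given values, Q_d = 57710 − 226(257) + 0.295(87000) = 25293.
∂Q_d/∂p = −226.
E = (-226) × (257/25293) = -2.29636…

-2.296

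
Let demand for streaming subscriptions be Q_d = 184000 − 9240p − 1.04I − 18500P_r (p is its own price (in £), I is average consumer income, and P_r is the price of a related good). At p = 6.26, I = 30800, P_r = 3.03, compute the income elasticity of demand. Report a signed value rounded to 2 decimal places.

At the given values, Q_d = 184000 − 9240(6.26) − 1.04(30800) − 18500(3.03) = 38070.6.
∂Q_d/∂I = -1.04.
E = (-1.04) × (30800/38070.6) = -0.8413…

-0.84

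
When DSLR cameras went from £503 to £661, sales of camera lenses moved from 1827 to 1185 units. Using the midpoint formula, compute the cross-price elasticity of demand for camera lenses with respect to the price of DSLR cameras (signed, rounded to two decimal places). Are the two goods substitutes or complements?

-1.57; complements

%ΔQ_{camera lenses} = (1185 − 1827)/avg = -642/1506 = -0.426294…
%ΔP_{DSLR cameras} = (661 − 503)/avg = 158/582 = 0.271477…
E_cross = (-642/1506) / (158/582) = -1.5702…
E_cross < 0 ⇒ the goods are complements.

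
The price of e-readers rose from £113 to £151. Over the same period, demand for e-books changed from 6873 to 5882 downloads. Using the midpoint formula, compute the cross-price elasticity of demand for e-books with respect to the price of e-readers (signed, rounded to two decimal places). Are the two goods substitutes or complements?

-0.54; complements

%ΔQ_{e-books} = (5882 − 6873)/avg = -991/6377.5 = -0.155390…
%ΔP_{e-readers} = (151 − 113)/avg = 38/132 = 0.287878…
E_cross = (-991/6377.5) / (38/132) = -0.5397…
E_cross < 0 ⇒ the goods are complements.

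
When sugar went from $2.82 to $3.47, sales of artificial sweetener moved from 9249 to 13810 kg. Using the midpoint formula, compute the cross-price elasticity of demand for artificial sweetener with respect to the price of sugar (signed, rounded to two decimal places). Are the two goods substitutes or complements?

%ΔQ_{artificial sweetener} = (13810 − 9249)/avg = 4561/11529.5 = 0.395593…
%ΔP_{sugar} = (3.47 − 2.82)/avg = 0.65/3.145 = 0.206677…
E_cross = (4561/11529.5) / (0.65/3.145) = 1.9140…
E_cross > 0 ⇒ the goods are substitutes.

1.91; substitutes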